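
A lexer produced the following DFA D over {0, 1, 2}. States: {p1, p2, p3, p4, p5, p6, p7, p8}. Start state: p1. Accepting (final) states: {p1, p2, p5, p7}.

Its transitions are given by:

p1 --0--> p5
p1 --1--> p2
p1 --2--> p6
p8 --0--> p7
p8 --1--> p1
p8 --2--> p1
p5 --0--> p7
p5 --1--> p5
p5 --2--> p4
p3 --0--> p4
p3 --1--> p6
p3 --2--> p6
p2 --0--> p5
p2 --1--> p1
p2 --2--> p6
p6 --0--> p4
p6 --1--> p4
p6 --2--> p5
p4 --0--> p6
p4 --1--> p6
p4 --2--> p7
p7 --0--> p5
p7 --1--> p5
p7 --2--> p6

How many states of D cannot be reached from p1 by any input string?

Starting at p1 and following transitions, the reachable set is {p1, p2, p4, p5, p6, p7}. That leaves p3, p8 unreachable — 2 in total.

2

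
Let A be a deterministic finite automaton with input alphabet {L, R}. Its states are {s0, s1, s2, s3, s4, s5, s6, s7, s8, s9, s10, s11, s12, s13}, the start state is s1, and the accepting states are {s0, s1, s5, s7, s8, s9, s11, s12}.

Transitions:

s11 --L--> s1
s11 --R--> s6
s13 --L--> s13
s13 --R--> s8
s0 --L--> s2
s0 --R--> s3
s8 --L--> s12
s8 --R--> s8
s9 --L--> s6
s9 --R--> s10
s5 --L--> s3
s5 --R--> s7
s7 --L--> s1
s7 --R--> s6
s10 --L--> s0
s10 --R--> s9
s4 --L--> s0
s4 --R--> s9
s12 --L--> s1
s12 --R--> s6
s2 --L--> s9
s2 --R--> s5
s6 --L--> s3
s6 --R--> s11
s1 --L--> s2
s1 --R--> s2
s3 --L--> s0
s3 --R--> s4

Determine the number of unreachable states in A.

Starting at s1 and following transitions, the reachable set is {s0, s1, s2, s3, s4, s5, s6, s7, s9, s10, s11}. That leaves s8, s12, s13 unreachable — 3 in total.

3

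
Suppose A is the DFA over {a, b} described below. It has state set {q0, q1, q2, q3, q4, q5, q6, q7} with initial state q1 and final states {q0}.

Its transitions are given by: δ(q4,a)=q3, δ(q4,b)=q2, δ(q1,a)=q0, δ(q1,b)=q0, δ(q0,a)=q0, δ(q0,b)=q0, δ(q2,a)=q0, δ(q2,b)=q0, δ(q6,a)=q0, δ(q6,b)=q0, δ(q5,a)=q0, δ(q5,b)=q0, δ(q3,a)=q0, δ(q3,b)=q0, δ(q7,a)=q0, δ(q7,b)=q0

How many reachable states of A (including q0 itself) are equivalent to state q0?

1

States {q2,q3,q4,q5,q6,q7} cannot be reached from the start state, so discard them.
Initial partition by acceptance: {q0} | {q1}.
No further refinement is possible. Final partition (2 blocks): {q0} | {q1}.
State q0 belongs to the block {q0}, which has 1 states.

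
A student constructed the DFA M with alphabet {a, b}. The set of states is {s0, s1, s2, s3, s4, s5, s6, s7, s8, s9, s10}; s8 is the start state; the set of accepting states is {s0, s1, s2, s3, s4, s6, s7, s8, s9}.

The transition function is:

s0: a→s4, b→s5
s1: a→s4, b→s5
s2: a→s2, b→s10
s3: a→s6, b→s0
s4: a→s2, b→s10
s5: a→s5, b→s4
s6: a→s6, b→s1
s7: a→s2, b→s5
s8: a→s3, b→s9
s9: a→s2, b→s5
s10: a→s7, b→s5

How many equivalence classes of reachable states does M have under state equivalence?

All states are reachable from the start state.
Initial partition by acceptance: {s0,s1,s2,s3,s4,s6,s7,s8,s9} | {s5,s10}.
Split {s0,s1,s2,s3,s4,s6,s7,s8,s9} by δ(·,b) → {s0,s1,s2,s4,s7,s9} and {s3,s6,s8}.
Split {s5,s10} by δ(·,a) → {s5} and {s10}.
Split {s0,s1,s2,s4,s7,s9} by δ(·,b) → {s0,s1,s7,s9} and {s2,s4}.
No further refinement is possible. Final partition (5 blocks): {s0,s1,s7,s9} | {s5} | {s3,s6,s8} | {s10} | {s2,s4}.

5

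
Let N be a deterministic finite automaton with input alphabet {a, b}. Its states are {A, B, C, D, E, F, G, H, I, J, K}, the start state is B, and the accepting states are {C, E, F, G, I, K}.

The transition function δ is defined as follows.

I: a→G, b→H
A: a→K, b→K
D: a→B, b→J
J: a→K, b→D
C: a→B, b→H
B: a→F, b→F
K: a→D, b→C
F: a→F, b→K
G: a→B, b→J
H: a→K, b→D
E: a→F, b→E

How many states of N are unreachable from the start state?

BFS from B reaches {B, C, D, F, H, J, K}; the 4 state(s) A, E, G, I are never visited.

4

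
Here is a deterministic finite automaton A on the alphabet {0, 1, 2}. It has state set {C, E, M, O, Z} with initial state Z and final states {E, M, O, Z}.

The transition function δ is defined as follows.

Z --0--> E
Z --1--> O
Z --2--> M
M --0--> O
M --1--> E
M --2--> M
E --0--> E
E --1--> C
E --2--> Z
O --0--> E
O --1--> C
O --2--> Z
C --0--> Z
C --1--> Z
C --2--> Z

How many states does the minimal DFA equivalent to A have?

P0 = {E,M,O,Z} | {C}.
Refine {E,M,O,Z} on symbol 1: members go to different blocks, giving {E,O} and {M,Z}.
No further refinement is possible. Final partition (3 blocks): {E,O} | {C} | {M,Z}.

3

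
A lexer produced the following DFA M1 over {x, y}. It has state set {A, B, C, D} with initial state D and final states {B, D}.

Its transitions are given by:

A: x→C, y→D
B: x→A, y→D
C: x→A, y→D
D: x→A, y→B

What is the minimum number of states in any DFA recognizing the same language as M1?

2

P0 = {B,D} | {A,C}.
The partition is now stable with 2 blocks: {B,D} | {A,C}.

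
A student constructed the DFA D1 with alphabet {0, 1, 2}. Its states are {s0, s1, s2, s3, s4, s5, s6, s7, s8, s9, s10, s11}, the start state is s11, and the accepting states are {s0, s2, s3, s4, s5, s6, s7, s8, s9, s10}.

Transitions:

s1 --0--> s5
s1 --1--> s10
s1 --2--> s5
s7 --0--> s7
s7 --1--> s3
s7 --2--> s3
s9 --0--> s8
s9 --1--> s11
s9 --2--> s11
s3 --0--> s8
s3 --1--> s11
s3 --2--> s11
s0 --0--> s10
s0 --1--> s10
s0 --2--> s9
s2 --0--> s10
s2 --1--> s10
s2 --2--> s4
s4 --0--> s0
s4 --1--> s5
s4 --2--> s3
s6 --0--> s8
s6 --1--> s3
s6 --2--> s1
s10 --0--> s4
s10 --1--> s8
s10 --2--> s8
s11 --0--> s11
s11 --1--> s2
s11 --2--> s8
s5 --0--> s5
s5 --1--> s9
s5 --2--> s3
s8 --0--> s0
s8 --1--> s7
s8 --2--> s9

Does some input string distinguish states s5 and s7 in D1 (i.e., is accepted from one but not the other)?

No

First remove the unreachable states {s1,s6}; 10 states remain.
Initial partition by acceptance: {s0,s2,s3,s4,s5,s7,s8,s9,s10} | {s11}.
On input 1, block {s0,s2,s3,s4,s5,s7,s8,s9,s10} splits into {s0,s2,s4,s5,s7,s8,s10} and {s3,s9}.
Refine {s0,s2,s4,s5,s7,s8,s10} on symbol 1: members go to different blocks, giving {s0,s2,s4,s8,s10} and {s5,s7}.
On input 1, block {s0,s2,s4,s8,s10} splits into {s0,s2,s10} and {s4,s8}.
Refine {s0,s2,s10} on symbol 0: members go to different blocks, giving {s0,s2} and {s10}.
Split {s0,s2} by δ(·,2) → {s0} and {s2}.
The partition is now stable with 7 blocks: {s0} | {s11} | {s3,s9} | {s5,s7} | {s4,s8} | {s10} | {s2}.
s5 and s7 lie in the same block of the stable partition, so they are equivalent — no string distinguishes them.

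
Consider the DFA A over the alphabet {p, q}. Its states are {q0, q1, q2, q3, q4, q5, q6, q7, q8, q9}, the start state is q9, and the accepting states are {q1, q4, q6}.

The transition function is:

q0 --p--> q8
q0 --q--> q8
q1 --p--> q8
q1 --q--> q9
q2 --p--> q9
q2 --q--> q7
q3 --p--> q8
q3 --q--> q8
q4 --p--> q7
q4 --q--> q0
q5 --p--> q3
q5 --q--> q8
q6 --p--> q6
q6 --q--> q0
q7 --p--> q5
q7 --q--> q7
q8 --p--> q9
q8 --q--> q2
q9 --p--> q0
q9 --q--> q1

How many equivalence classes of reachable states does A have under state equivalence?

7

States {q4,q6} cannot be reached from the start state, so discard them.
Start with accepting vs non-accepting: {q1} | {q0,q2,q3,q5,q7,q8,q9}.
On input q, block {q0,q2,q3,q5,q7,q8,q9} splits into {q0,q2,q3,q5,q7,q8} and {q9}.
Split {q0,q2,q3,q5,q7,q8} by δ(·,p) → {q0,q3,q5,q7} and {q2,q8}.
On input p, block {q0,q3,q5,q7} splits into {q0,q3} and {q5,q7}.
On input q, block {q2,q8} splits into {q2} and {q8}.
Split {q5,q7} by δ(·,p) → {q5} and {q7}.
The partition is now stable with 7 blocks: {q1} | {q0,q3} | {q9} | {q2} | {q5} | {q8} | {q7}.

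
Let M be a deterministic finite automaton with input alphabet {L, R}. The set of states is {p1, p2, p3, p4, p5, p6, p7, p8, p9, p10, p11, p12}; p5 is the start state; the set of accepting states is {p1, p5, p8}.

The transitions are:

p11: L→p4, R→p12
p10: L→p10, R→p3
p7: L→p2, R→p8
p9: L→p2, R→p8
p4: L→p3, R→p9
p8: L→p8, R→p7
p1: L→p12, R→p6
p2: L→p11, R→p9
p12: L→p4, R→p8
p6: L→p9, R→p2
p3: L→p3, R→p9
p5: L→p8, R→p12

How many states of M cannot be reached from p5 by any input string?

3

No path from p5 leads to p1, p6, p10; the other 9 states are all reachable.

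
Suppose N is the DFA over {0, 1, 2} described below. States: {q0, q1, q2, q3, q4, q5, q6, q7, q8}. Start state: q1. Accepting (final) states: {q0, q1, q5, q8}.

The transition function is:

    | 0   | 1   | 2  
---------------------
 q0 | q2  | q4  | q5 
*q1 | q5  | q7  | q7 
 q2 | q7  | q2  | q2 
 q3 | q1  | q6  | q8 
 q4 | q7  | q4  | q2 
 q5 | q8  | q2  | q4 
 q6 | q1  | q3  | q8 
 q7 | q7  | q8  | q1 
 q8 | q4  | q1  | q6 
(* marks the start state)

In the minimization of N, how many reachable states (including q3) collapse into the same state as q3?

Reachable states from the start: {q1,q2,q3,q4,q5,q6,q7,q8}. Unreachable: {q0} — drop them.
Start with accepting vs non-accepting: {q1,q5,q8} | {q2,q3,q4,q6,q7}.
Split {q1,q5,q8} by δ(·,0) → {q1,q5} and {q8}.
Split {q1,q5} by δ(·,0) → {q1} and {q5}.
Refine {q2,q3,q4,q6,q7} on symbol 0: members go to different blocks, giving {q2,q4,q7} and {q3,q6}.
On input 1, block {q2,q4,q7} splits into {q2,q4} and {q7}.
The partition is now stable with 6 blocks: {q1} | {q2,q4} | {q8} | {q5} | {q3,q6} | {q7}.
The equivalence class containing q3 is {q3,q6}, of size 2.

2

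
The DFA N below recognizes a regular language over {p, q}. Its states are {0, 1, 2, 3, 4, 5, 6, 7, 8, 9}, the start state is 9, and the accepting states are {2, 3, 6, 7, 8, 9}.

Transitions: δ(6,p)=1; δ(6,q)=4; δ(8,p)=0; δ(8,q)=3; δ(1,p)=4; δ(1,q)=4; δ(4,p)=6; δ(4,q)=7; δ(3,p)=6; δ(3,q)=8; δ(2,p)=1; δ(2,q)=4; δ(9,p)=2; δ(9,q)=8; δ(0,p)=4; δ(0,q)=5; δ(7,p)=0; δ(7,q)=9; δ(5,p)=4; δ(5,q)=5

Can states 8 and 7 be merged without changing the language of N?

Initial partition by acceptance: {2,3,6,7,8,9} | {0,1,4,5}.
On input p, block {2,3,6,7,8,9} splits into {2,6,7,8} and {3,9}.
On input q, block {2,6,7,8} splits into {2,6} and {7,8}.
On input p, block {0,1,4,5} splits into {0,1,5} and {4}.
Split {0,1,5} by δ(·,q) → {0,5} and {1}.
The partition is now stable with 6 blocks: {2,6} | {0,5} | {3,9} | {7,8} | {4} | {1}.
8 and 7 lie in the same block of the stable partition, so they are equivalent — no string distinguishes them.

Yes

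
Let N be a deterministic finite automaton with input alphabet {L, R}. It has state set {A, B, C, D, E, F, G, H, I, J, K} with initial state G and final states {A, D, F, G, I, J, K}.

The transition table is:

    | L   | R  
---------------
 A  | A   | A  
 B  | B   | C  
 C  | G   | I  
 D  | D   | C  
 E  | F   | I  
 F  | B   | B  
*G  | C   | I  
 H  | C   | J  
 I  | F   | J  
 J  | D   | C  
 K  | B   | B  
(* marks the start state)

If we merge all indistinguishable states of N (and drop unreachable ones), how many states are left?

Reachable states from the start: {B,C,D,F,G,I,J}. Unreachable: {A,E,H,K} — drop them.
Initial partition by acceptance: {D,F,G,I,J} | {B,C}.
On input L, block {D,F,G,I,J} splits into {D,I,J} and {F,G}.
Split {D,I,J} by δ(·,L) → {D,J} and {I}.
Refine {B,C} on symbol L: members go to different blocks, giving {B} and {C}.
Split {F,G} by δ(·,L) → {F} and {G}.
The partition is now stable with 6 blocks: {D,J} | {B} | {F} | {I} | {C} | {G}.

6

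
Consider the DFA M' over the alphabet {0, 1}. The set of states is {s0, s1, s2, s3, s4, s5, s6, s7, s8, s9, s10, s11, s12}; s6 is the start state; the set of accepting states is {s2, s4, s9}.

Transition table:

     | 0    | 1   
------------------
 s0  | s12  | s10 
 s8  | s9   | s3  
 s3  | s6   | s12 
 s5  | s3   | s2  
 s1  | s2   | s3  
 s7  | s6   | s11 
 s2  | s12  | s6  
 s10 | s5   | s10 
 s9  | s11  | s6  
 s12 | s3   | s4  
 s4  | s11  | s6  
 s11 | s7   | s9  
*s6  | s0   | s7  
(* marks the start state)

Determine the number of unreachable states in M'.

BFS from s6 reaches {s0, s2, s3, s4, s5, s6, s7, s9, s10, s11, s12}; the 2 state(s) s1, s8 are never visited.

2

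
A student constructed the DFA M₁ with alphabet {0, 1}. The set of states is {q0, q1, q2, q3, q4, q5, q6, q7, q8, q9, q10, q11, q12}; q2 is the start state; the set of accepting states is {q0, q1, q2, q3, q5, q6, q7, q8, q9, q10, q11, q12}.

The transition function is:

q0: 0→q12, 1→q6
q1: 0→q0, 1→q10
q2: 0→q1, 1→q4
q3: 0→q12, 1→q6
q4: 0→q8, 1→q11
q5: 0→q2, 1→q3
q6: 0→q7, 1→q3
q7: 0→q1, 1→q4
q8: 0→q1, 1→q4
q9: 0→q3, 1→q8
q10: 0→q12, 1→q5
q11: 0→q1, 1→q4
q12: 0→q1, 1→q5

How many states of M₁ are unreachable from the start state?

1

Starting at q2 and following transitions, the reachable set is {q0, q1, q2, q3, q4, q5, q6, q7, q8, q10, q11, q12}. That leaves q9 unreachable — 1 in total.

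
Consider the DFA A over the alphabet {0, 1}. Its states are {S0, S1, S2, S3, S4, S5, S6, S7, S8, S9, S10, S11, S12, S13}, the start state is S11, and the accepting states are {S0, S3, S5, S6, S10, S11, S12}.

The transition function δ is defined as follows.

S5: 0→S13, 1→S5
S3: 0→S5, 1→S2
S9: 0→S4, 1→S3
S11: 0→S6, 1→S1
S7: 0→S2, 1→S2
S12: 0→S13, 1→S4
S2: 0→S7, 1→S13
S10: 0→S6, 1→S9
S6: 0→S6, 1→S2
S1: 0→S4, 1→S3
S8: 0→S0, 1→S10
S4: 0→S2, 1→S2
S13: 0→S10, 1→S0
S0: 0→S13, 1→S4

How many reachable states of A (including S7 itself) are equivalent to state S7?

2

Reachable states from the start: {S0,S1,S2,S3,S4,S5,S6,S7,S9,S10,S11,S13}. Unreachable: {S8,S12} — drop them.
Start with accepting vs non-accepting: {S0,S3,S5,S6,S10,S11} | {S1,S2,S4,S7,S9,S13}.
Split {S0,S3,S5,S6,S10,S11} by δ(·,0) → {S3,S6,S10,S11} and {S0,S5}.
On input 0, block {S3,S6,S10,S11} splits into {S6,S10,S11} and {S3}.
Refine {S1,S2,S4,S7,S9,S13} on symbol 0: members go to different blocks, giving {S1,S2,S4,S7,S9} and {S13}.
On input 1, block {S1,S2,S4,S7,S9} splits into {S1,S9} and {S4,S7} and {S2}.
On input 1, block {S6,S10,S11} splits into {S10,S11} and {S6}.
Split {S0,S5} by δ(·,1) → {S0} and {S5}.
Stable partition: {S10,S11} | {S1,S9} | {S0} | {S3} | {S13} | {S4,S7} | {S2} | {S6} | {S5} — 9 equivalence classes.
State S7 belongs to the block {S4,S7}, which has 2 states.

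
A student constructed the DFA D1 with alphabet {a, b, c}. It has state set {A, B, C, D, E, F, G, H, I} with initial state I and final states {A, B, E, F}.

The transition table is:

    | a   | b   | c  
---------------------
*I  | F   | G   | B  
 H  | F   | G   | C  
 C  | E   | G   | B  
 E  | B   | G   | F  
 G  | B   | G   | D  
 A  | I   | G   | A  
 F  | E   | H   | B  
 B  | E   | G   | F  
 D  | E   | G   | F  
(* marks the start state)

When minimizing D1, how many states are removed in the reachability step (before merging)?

BFS from I reaches {B, C, D, E, F, G, H, I}; the 1 state(s) A are never visited.

1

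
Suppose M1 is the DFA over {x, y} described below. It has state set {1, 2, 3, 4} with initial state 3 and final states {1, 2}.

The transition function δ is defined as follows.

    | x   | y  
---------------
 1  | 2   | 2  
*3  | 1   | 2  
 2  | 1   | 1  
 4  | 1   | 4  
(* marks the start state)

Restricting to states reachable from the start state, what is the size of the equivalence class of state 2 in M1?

Reachable states from the start: {1,2,3}. Unreachable: {4} — drop them.
P0 = {1,2} | {3}.
No further refinement is possible. Final partition (2 blocks): {1,2} | {3}.
The equivalence class containing 2 is {1,2}, of size 2.

2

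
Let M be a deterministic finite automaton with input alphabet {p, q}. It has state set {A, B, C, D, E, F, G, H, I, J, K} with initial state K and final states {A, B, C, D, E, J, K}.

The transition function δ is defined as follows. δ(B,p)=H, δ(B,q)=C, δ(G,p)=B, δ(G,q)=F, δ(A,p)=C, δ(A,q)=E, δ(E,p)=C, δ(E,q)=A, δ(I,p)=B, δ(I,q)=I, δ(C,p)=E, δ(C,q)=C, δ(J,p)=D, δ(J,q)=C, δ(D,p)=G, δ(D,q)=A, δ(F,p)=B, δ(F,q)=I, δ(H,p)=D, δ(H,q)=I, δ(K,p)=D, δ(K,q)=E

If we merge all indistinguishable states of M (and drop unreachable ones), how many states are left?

4

States {J} cannot be reached from the start state, so discard them.
Initial partition by acceptance: {A,B,C,D,E,K} | {F,G,H,I}.
On input p, block {A,B,C,D,E,K} splits into {A,C,E,K} and {B,D}.
Refine {A,C,E,K} on symbol p: members go to different blocks, giving {A,C,E} and {K}.
The partition is now stable with 4 blocks: {A,C,E} | {F,G,H,I} | {B,D} | {K}.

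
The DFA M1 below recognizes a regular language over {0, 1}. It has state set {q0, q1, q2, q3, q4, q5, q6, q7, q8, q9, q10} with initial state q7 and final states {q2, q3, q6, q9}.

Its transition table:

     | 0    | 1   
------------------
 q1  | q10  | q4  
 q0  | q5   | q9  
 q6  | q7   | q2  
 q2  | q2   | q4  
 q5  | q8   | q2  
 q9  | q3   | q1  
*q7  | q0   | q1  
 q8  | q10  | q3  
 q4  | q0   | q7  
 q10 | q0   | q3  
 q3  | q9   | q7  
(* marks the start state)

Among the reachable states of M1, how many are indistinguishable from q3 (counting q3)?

3

Reachable states from the start: {q0,q1,q2,q3,q4,q5,q7,q8,q9,q10}. Unreachable: {q6} — drop them.
Start with accepting vs non-accepting: {q2,q3,q9} | {q0,q1,q4,q5,q7,q8,q10}.
Split {q0,q1,q4,q5,q7,q8,q10} by δ(·,1) → {q0,q5,q8,q10} and {q1,q4,q7}.
No further refinement is possible. Final partition (3 blocks): {q2,q3,q9} | {q0,q5,q8,q10} | {q1,q4,q7}.
State q3 belongs to the block {q2,q3,q9}, which has 3 states.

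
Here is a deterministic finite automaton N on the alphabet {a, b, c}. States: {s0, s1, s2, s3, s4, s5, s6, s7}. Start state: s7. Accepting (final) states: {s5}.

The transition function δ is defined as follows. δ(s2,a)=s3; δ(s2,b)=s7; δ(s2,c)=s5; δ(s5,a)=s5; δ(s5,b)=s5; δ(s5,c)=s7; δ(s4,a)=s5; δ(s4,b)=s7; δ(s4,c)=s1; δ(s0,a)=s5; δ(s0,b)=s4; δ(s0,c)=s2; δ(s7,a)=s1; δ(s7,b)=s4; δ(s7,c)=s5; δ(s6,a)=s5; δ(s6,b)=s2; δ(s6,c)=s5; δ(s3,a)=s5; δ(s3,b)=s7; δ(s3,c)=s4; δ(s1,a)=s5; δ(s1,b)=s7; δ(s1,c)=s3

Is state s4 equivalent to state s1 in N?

Reachable states from the start: {s1,s3,s4,s5,s7}. Unreachable: {s0,s2,s6} — drop them.
Start with accepting vs non-accepting: {s5} | {s1,s3,s4,s7}.
On input a, block {s1,s3,s4,s7} splits into {s1,s3,s4} and {s7}.
The partition is now stable with 3 blocks: {s5} | {s1,s3,s4} | {s7}.
s4 and s1 lie in the same block of the stable partition, so they are equivalent — no string distinguishes them.

Yes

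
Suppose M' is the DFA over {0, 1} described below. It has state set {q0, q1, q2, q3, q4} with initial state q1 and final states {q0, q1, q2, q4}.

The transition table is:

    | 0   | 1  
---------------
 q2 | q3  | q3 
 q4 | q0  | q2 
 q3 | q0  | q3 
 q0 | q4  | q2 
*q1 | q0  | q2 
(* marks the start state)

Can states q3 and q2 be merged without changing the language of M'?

No

Every state is reachable, so we keep all 5.
Initial partition by acceptance: {q0,q1,q2,q4} | {q3}.
Split {q0,q1,q2,q4} by δ(·,0) → {q0,q1,q4} and {q2}.
The partition is now stable with 3 blocks: {q0,q1,q4} | {q3} | {q2}.
q3 and q2 end up in different blocks, so they are distinguishable. For instance, the string 'ε' is accepted from only q2.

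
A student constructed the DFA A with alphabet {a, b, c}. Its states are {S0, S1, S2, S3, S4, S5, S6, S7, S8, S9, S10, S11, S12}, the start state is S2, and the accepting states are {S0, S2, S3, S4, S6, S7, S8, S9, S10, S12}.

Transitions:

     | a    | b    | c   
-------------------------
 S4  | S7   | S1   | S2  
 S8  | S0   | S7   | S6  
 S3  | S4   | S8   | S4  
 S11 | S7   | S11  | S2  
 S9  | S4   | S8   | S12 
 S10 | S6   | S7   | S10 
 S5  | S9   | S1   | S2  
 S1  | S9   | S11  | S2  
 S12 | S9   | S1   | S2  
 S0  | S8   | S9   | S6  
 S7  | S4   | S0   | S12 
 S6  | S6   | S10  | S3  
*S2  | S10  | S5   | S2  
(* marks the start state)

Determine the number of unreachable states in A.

A breadth-first search from the start state visits every state.

0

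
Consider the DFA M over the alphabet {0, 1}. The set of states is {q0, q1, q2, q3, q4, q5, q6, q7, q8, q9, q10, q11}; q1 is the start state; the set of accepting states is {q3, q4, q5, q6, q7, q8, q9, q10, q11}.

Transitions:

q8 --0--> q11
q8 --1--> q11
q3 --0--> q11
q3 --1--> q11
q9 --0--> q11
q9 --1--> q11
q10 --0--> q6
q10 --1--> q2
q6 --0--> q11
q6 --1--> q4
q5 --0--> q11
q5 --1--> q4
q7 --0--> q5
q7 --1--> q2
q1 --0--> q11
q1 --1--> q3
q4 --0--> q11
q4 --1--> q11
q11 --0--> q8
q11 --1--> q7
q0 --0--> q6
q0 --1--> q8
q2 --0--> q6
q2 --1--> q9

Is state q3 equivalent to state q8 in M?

Yes

Reachable states from the start: {q1,q2,q3,q4,q5,q6,q7,q8,q9,q11}. Unreachable: {q0,q10} — drop them.
P0 = {q3,q4,q5,q6,q7,q8,q9,q11} | {q1,q2}.
Refine {q3,q4,q5,q6,q7,q8,q9,q11} on symbol 1: members go to different blocks, giving {q3,q4,q5,q6,q8,q9,q11} and {q7}.
Split {q3,q4,q5,q6,q8,q9,q11} by δ(·,1) → {q3,q4,q5,q6,q8,q9} and {q11}.
On input 1, block {q3,q4,q5,q6,q8,q9} splits into {q3,q4,q8,q9} and {q5,q6}.
Refine {q1,q2} on symbol 0: members go to different blocks, giving {q1} and {q2}.
No further refinement is possible. Final partition (6 blocks): {q3,q4,q8,q9} | {q1} | {q7} | {q11} | {q5,q6} | {q2}.
q3 and q8 lie in the same block of the stable partition, so they are equivalent — no string distinguishes them.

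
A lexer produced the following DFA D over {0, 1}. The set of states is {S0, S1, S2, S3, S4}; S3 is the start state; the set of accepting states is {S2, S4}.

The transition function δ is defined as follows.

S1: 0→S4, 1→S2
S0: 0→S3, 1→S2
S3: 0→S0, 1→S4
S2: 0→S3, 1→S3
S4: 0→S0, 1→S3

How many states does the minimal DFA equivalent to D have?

2

States {S1} cannot be reached from the start state, so discard them.
Start with accepting vs non-accepting: {S2,S4} | {S0,S3}.
No further refinement is possible. Final partition (2 blocks): {S2,S4} | {S0,S3}.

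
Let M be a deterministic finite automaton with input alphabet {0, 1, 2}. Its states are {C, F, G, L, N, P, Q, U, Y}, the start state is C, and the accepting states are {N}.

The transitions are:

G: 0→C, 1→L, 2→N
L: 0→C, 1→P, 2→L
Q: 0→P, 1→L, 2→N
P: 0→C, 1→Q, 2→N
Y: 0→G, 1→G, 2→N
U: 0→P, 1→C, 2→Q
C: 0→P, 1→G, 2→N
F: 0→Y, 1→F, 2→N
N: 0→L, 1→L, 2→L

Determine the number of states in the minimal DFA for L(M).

First remove the unreachable states {F,U,Y}; 6 states remain.
P0 = {N} | {C,G,L,P,Q}.
Split {C,G,L,P,Q} by δ(·,2) → {C,G,P,Q} and {L}.
Refine {C,G,P,Q} on symbol 1: members go to different blocks, giving {G,Q} and {C,P}.
Stable partition: {N} | {G,Q} | {L} | {C,P} — 4 equivalence classes.

4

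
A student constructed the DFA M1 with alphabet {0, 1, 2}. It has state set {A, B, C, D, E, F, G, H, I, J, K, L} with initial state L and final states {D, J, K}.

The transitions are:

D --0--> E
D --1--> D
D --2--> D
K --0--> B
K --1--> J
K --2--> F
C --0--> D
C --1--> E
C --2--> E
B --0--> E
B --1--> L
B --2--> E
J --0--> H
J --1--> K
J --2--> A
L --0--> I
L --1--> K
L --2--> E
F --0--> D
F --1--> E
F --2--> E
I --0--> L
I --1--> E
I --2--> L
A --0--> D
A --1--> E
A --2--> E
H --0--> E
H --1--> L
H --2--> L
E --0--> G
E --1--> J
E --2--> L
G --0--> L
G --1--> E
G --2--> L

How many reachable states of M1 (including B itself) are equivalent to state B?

4

Reachable states from the start: {A,B,D,E,F,G,H,I,J,K,L}. Unreachable: {C} — drop them.
P0 = {D,J,K} | {A,B,E,F,G,H,I,L}.
On input 2, block {D,J,K} splits into {J,K} and {D}.
Refine {A,B,E,F,G,H,I,L} on symbol 0: members go to different blocks, giving {B,E,G,H,I,L} and {A,F}.
Refine {B,E,G,H,I,L} on symbol 1: members go to different blocks, giving {B,G,H,I} and {E,L}.
Stable partition: {J,K} | {B,G,H,I} | {D} | {A,F} | {E,L} — 5 equivalence classes.
State B belongs to the block {B,G,H,I}, which has 4 states.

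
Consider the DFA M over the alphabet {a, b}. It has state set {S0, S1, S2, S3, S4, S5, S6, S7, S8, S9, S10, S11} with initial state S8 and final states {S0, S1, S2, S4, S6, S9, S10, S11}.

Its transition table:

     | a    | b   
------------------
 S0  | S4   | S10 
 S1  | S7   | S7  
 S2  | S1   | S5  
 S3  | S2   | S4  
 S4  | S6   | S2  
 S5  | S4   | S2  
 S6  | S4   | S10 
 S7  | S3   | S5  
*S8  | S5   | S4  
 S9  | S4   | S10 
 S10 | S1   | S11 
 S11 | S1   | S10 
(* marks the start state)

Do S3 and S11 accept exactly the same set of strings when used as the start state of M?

No

Reachable states from the start: {S1,S2,S3,S4,S5,S6,S7,S8,S10,S11}. Unreachable: {S0,S9} — drop them.
Start with accepting vs non-accepting: {S1,S2,S4,S6,S10,S11} | {S3,S5,S7,S8}.
Refine {S1,S2,S4,S6,S10,S11} on symbol a: members go to different blocks, giving {S2,S4,S6,S10,S11} and {S1}.
Refine {S2,S4,S6,S10,S11} on symbol a: members go to different blocks, giving {S2,S10,S11} and {S4,S6}.
On input b, block {S2,S10,S11} splits into {S10,S11} and {S2}.
On input a, block {S3,S5,S7,S8} splits into {S7,S8} and {S3} and {S5}.
Refine {S7,S8} on symbol a: members go to different blocks, giving {S7} and {S8}.
Split {S4,S6} by δ(·,b) → {S4} and {S6}.
The partition is now stable with 9 blocks: {S10,S11} | {S7} | {S1} | {S4} | {S2} | {S3} | {S5} | {S8} | {S6}.
S3 and S11 end up in different blocks, so they are distinguishable. For instance, the string 'ε' is accepted from only S11.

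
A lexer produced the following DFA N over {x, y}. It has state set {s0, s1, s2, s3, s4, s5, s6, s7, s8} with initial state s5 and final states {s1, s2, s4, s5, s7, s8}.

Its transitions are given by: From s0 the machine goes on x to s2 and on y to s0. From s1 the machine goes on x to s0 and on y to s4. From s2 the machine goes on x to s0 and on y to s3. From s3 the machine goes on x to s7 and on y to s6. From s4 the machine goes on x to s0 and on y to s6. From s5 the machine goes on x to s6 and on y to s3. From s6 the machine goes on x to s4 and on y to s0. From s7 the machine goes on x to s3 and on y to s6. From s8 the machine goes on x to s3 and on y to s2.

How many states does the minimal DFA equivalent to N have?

2

States {s1,s8} cannot be reached from the start state, so discard them.
Start with accepting vs non-accepting: {s2,s4,s5,s7} | {s0,s3,s6}.
No further refinement is possible. Final partition (2 blocks): {s2,s4,s5,s7} | {s0,s3,s6}.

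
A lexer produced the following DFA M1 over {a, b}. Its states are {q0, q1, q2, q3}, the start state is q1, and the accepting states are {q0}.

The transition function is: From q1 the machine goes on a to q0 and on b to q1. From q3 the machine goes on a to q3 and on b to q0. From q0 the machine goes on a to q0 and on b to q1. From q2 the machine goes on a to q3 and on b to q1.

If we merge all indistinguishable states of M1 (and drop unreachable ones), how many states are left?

First remove the unreachable states {q2,q3}; 2 states remain.
P0 = {q0} | {q1}.
The partition is now stable with 2 blocks: {q0} | {q1}.

2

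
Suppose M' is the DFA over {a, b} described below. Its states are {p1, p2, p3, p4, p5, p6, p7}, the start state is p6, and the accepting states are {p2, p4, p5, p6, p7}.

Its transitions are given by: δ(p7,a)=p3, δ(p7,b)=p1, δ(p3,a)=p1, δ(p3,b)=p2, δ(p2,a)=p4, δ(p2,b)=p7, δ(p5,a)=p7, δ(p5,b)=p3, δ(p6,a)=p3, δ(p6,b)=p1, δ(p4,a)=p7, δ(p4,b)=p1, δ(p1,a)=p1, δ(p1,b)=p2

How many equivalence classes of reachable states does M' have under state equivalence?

Reachable states from the start: {p1,p2,p3,p4,p6,p7}. Unreachable: {p5} — drop them.
Start with accepting vs non-accepting: {p2,p4,p6,p7} | {p1,p3}.
On input a, block {p2,p4,p6,p7} splits into {p2,p4} and {p6,p7}.
Refine {p2,p4} on symbol a: members go to different blocks, giving {p2} and {p4}.
The partition is now stable with 4 blocks: {p2} | {p1,p3} | {p6,p7} | {p4}.

4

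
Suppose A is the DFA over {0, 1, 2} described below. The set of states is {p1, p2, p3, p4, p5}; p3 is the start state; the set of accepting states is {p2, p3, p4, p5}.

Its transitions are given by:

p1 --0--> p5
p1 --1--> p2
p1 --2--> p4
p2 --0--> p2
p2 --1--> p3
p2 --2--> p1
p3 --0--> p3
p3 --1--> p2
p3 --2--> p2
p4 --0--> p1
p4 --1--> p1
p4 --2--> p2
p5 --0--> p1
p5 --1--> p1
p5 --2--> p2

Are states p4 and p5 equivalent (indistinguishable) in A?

Every state is reachable, so we keep all 5.
P0 = {p2,p3,p4,p5} | {p1}.
On input 0, block {p2,p3,p4,p5} splits into {p2,p3} and {p4,p5}.
Split {p2,p3} by δ(·,2) → {p2} and {p3}.
No further refinement is possible. Final partition (4 blocks): {p2} | {p1} | {p4,p5} | {p3}.
p4 and p5 lie in the same block of the stable partition, so they are equivalent — no string distinguishes them.

Yes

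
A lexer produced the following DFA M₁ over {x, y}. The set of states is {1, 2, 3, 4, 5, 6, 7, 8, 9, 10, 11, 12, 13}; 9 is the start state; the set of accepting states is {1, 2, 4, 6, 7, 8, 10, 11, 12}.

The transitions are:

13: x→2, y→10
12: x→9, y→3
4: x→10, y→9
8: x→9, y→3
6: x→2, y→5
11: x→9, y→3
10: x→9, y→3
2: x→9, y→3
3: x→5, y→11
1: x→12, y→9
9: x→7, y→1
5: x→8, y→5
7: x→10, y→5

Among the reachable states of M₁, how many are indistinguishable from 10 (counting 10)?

States {2,4,6,13} cannot be reached from the start state, so discard them.
Start with accepting vs non-accepting: {1,7,8,10,11,12} | {3,5,9}.
Split {1,7,8,10,11,12} by δ(·,x) → {8,10,11,12} and {1,7}.
On input x, block {3,5,9} splits into {3} and {5} and {9}.
On input y, block {1,7} splits into {1} and {7}.
The partition is now stable with 6 blocks: {8,10,11,12} | {3} | {1} | {5} | {9} | {7}.
The equivalence class containing 10 is {8,10,11,12}, of size 4.

4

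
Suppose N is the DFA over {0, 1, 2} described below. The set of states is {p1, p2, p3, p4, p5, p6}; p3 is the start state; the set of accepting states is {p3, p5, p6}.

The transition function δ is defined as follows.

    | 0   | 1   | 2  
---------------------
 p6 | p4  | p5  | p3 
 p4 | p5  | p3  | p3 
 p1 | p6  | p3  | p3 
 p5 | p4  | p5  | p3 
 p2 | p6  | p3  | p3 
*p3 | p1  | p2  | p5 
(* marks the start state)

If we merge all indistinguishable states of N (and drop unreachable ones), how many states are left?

3

All states are reachable from the start state.
Initial partition by acceptance: {p3,p5,p6} | {p1,p2,p4}.
Split {p3,p5,p6} by δ(·,1) → {p5,p6} and {p3}.
No further refinement is possible. Final partition (3 blocks): {p5,p6} | {p1,p2,p4} | {p3}.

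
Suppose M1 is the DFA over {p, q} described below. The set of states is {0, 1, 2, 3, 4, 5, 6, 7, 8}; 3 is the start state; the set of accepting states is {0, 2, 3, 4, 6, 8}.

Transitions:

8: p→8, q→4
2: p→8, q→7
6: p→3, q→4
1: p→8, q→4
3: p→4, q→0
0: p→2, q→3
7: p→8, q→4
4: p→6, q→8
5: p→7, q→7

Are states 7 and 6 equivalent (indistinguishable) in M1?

No

Reachable states from the start: {0,2,3,4,6,7,8}. Unreachable: {1,5} — drop them.
Initial partition by acceptance: {0,2,3,4,6,8} | {7}.
Refine {0,2,3,4,6,8} on symbol q: members go to different blocks, giving {0,3,4,6,8} and {2}.
Refine {0,3,4,6,8} on symbol p: members go to different blocks, giving {3,4,6,8} and {0}.
On input q, block {3,4,6,8} splits into {4,6,8} and {3}.
Refine {4,6,8} on symbol p: members go to different blocks, giving {4,8} and {6}.
On input p, block {4,8} splits into {4} and {8}.
The partition is now stable with 7 blocks: {4} | {7} | {2} | {0} | {3} | {6} | {8}.
7 and 6 end up in different blocks, so they are distinguishable. For instance, the string 'ε' is accepted from only 6.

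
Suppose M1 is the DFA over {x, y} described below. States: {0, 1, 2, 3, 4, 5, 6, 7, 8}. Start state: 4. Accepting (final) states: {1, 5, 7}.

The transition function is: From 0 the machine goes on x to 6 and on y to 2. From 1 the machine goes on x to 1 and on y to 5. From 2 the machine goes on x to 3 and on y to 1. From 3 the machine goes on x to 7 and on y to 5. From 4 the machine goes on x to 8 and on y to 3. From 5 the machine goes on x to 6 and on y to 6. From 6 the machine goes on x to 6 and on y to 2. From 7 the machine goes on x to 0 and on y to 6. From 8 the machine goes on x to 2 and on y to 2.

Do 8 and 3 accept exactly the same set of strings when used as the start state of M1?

No

Every state is reachable, so we keep all 9.
Start with accepting vs non-accepting: {1,5,7} | {0,2,3,4,6,8}.
Refine {1,5,7} on symbol x: members go to different blocks, giving {5,7} and {1}.
On input x, block {0,2,3,4,6,8} splits into {0,2,4,6,8} and {3}.
Refine {0,2,4,6,8} on symbol x: members go to different blocks, giving {0,4,6,8} and {2}.
Refine {0,4,6,8} on symbol x: members go to different blocks, giving {0,4,6} and {8}.
Split {0,4,6} by δ(·,x) → {0,6} and {4}.
No further refinement is possible. Final partition (7 blocks): {5,7} | {0,6} | {1} | {3} | {2} | {8} | {4}.
8 and 3 end up in different blocks, so they are distinguishable. For instance, the string 'x' is accepted from only 3.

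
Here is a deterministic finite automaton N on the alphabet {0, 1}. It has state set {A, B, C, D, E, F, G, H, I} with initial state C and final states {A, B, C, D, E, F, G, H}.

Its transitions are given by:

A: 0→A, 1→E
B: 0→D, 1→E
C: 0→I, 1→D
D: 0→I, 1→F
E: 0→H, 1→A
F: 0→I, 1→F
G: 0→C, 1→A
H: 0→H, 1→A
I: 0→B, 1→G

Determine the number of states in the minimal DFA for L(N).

Every state is reachable, so we keep all 9.
Initial partition by acceptance: {A,B,C,D,E,F,G,H} | {I}.
Split {A,B,C,D,E,F,G,H} by δ(·,0) → {A,B,E,G,H} and {C,D,F}.
Split {A,B,E,G,H} by δ(·,0) → {A,E,H} and {B,G}.
No further refinement is possible. Final partition (4 blocks): {A,E,H} | {I} | {C,D,F} | {B,G}.

4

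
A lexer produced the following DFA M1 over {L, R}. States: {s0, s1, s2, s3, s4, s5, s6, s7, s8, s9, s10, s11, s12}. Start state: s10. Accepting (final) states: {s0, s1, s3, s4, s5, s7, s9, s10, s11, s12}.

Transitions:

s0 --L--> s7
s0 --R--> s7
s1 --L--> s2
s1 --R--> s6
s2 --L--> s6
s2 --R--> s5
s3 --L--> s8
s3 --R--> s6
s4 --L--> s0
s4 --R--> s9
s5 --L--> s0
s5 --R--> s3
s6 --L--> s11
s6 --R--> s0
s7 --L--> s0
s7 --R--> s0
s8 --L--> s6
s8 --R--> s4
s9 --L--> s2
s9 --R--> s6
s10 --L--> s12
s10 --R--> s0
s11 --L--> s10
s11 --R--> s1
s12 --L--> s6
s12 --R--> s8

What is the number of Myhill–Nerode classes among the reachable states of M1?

Initial partition by acceptance: {s0,s1,s3,s4,s5,s7,s9,s10,s11,s12} | {s2,s6,s8}.
On input L, block {s0,s1,s3,s4,s5,s7,s9,s10,s11,s12} splits into {s0,s4,s5,s7,s10,s11} and {s1,s3,s9,s12}.
Split {s0,s4,s5,s7,s10,s11} by δ(·,L) → {s0,s4,s5,s7,s11} and {s10}.
On input L, block {s0,s4,s5,s7,s11} splits into {s0,s4,s5,s7} and {s11}.
Refine {s0,s4,s5,s7} on symbol R: members go to different blocks, giving {s0,s7} and {s4,s5}.
Split {s2,s6,s8} by δ(·,L) → {s2,s8} and {s6}.
Refine {s1,s3,s9,s12} on symbol L: members go to different blocks, giving {s1,s3,s9} and {s12}.
No further refinement is possible. Final partition (8 blocks): {s0,s7} | {s2,s8} | {s1,s3,s9} | {s10} | {s11} | {s4,s5} | {s6} | {s12}.

8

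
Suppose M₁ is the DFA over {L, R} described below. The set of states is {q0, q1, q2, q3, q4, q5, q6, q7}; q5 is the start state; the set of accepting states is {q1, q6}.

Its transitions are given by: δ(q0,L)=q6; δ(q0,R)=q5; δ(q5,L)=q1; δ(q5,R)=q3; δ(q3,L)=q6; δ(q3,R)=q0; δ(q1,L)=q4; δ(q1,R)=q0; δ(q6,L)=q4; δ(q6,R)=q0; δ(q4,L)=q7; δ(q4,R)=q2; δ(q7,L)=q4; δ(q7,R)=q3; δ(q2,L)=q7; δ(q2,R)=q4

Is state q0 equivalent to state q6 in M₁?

No

Every state is reachable, so we keep all 8.
P0 = {q1,q6} | {q0,q2,q3,q4,q5,q7}.
On input L, block {q0,q2,q3,q4,q5,q7} splits into {q0,q3,q5} and {q2,q4,q7}.
Split {q2,q4,q7} by δ(·,R) → {q2,q4} and {q7}.
The partition is now stable with 4 blocks: {q1,q6} | {q0,q3,q5} | {q2,q4} | {q7}.
q0 and q6 end up in different blocks, so they are distinguishable. For instance, the string 'ε' is accepted from only q6.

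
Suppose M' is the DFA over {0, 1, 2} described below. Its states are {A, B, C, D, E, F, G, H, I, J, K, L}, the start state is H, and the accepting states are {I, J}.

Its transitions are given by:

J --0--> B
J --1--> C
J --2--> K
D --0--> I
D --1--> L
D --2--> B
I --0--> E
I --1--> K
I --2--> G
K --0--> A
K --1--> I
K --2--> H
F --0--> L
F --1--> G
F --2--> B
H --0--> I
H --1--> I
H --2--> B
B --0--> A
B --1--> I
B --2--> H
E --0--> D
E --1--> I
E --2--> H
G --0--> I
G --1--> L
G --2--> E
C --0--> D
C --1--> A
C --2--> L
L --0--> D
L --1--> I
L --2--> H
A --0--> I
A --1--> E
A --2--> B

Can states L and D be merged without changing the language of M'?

States {C,F,J} cannot be reached from the start state, so discard them.
P0 = {I} | {A,B,D,E,G,H,K,L}.
On input 0, block {A,B,D,E,G,H,K,L} splits into {A,D,G,H} and {B,E,K,L}.
On input 1, block {A,D,G,H} splits into {A,D,G} and {H}.
The partition is now stable with 4 blocks: {I} | {A,D,G} | {B,E,K,L} | {H}.
L and D end up in different blocks, so they are distinguishable. For instance, the string '0' is accepted from only D.

No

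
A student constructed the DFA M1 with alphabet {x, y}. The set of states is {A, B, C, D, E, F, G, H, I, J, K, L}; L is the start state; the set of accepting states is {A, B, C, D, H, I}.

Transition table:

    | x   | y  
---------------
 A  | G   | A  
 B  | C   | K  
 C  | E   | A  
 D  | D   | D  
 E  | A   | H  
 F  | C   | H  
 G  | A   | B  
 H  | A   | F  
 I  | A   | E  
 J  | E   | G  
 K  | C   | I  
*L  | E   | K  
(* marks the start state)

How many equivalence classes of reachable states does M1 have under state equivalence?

States {D,J} cannot be reached from the start state, so discard them.
P0 = {A,B,C,H,I} | {E,F,G,K,L}.
Split {A,B,C,H,I} by δ(·,x) → {B,H,I} and {A,C}.
On input x, block {E,F,G,K,L} splits into {E,F,G,K} and {L}.
The partition is now stable with 4 blocks: {B,H,I} | {E,F,G,K} | {A,C} | {L}.

4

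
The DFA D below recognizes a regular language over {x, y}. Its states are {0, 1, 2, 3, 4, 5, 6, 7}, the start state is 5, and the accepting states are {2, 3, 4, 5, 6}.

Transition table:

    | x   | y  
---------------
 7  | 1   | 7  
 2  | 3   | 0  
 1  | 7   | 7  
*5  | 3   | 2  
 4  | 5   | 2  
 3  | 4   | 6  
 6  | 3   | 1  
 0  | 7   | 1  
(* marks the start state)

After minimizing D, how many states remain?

3

Every state is reachable, so we keep all 8.
Initial partition by acceptance: {2,3,4,5,6} | {0,1,7}.
On input y, block {2,3,4,5,6} splits into {3,4,5} and {2,6}.
The partition is now stable with 3 blocks: {3,4,5} | {0,1,7} | {2,6}.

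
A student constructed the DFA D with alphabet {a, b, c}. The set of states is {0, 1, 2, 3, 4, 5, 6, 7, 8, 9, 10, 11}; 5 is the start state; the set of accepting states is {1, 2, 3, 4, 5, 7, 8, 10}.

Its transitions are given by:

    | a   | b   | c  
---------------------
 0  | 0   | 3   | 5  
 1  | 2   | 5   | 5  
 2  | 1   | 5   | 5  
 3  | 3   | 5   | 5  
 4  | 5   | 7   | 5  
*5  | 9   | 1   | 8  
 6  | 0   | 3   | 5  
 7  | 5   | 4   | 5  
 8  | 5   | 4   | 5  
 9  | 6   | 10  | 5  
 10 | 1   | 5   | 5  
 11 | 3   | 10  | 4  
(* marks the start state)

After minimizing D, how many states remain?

4

States {11} cannot be reached from the start state, so discard them.
P0 = {1,2,3,4,5,7,8,10} | {0,6,9}.
Split {1,2,3,4,5,7,8,10} by δ(·,a) → {1,2,3,4,7,8,10} and {5}.
On input a, block {1,2,3,4,7,8,10} splits into {1,2,3,10} and {4,7,8}.
Stable partition: {1,2,3,10} | {0,6,9} | {5} | {4,7,8} — 4 equivalence classes.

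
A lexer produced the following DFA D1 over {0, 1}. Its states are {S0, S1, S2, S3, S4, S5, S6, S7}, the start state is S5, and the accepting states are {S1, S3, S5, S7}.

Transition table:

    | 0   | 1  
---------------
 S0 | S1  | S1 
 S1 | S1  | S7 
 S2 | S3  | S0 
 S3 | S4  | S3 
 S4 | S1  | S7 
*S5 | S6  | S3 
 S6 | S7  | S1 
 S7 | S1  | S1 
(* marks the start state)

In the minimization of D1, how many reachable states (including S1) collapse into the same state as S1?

2

First remove the unreachable states {S0,S2}; 6 states remain.
Start with accepting vs non-accepting: {S1,S3,S5,S7} | {S4,S6}.
Split {S1,S3,S5,S7} by δ(·,0) → {S1,S7} and {S3,S5}.
No further refinement is possible. Final partition (3 blocks): {S1,S7} | {S4,S6} | {S3,S5}.
The equivalence class containing S1 is {S1,S7}, of size 2.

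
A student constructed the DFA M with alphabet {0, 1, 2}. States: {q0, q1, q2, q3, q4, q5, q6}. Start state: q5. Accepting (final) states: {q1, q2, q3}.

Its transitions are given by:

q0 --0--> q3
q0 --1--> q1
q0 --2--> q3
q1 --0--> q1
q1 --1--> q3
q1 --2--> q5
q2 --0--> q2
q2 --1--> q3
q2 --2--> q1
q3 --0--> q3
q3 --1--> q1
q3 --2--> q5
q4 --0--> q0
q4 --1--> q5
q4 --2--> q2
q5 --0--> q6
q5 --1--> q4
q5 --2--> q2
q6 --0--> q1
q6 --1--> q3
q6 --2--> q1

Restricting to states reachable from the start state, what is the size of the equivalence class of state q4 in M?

2

Every state is reachable, so we keep all 7.
Initial partition by acceptance: {q1,q2,q3} | {q0,q4,q5,q6}.
Split {q1,q2,q3} by δ(·,2) → {q1,q3} and {q2}.
On input 0, block {q0,q4,q5,q6} splits into {q0,q6} and {q4,q5}.
Stable partition: {q1,q3} | {q0,q6} | {q2} | {q4,q5} — 4 equivalence classes.
State q4 belongs to the block {q4,q5}, which has 2 states.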